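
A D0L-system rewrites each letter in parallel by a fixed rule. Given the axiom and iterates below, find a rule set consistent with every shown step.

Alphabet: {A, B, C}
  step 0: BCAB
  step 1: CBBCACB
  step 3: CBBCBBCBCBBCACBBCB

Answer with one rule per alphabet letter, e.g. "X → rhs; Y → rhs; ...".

A->CA, B->CB, C->B

  step 0 ⇒ step 1: BCAB ⇒ CB·B·CA·CB
    A ↦ CA
    B ↦ CB
    C ↦ B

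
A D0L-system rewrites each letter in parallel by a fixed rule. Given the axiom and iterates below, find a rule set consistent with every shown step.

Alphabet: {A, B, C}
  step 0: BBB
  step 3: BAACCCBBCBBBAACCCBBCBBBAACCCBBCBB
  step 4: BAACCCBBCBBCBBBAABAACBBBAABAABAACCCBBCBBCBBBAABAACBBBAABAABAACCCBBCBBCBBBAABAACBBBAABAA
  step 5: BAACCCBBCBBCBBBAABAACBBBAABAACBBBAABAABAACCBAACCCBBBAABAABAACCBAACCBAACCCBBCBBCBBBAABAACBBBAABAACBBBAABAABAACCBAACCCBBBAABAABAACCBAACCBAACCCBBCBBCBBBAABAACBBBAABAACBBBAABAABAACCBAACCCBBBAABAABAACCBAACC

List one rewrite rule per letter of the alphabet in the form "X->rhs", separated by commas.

  step 4 ⇒ step 5: BAACCCBBCBBCBBBAABAACBBBAABAABAACCCBBCBBCBBBAABAACBBBAABAABAACCCBBCBBCBBBAABAACBBBAABAA ⇒ BAA·C·C·CBB·CBB·CBB·BAA·BAA·CBB·BAA·BAA·CBB·BAA·BAA·BAA·C·C·BAA·C·C·CBB·BAA·BAA·BAA·C·C·BAA·C·C·BAA·C·C·CBB·CBB·CBB·BAA·BAA·CBB·BAA·BAA·CBB·BAA·BAA·BAA·C·C·BAA·C·C·CBB·BAA·BAA·BAA·C·C·BAA·C·C·BAA·C·C·CBB·CBB·CBB·BAA·BAA·CBB·BAA·BAA·CBB·BAA·BAA·BAA·C·C·BAA·C·C·CBB·BAA·BAA·BAA·C·C·BAA·C·C
    A ↦ C
    B ↦ BAA
    C ↦ CBB

A->C, B->BAA, C->CBB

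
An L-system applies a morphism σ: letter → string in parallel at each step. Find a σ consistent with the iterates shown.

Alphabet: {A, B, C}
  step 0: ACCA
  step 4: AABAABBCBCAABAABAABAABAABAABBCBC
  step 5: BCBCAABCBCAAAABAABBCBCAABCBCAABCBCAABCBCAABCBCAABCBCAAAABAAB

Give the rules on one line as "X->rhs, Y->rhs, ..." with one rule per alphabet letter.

  step 4 ⇒ step 5: AABAABBCBCAABAABAABAABAABAABBCBC ⇒ BC·BC·AA·BC·BC·AA·AA·B·AA·B·BC·BC·AA·BC·BC·AA·BC·BC·AA·BC·BC·AA·BC·BC·AA·BC·BC·AA·AA·B·AA·B
    A ↦ BC
    B ↦ AA
    C ↦ B

A->BC, B->AA, C->B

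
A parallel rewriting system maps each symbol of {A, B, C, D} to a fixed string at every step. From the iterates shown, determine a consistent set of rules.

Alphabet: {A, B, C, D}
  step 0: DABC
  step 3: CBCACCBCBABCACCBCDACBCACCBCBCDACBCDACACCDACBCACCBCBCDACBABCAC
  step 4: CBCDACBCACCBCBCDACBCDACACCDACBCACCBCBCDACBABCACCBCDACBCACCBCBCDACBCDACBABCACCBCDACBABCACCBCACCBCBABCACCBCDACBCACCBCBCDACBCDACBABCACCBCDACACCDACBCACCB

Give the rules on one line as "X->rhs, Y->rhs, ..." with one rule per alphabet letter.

A->CAC, B->CDA, C->CB, D->AB

  step 3 ⇒ step 4: CBCACCBCBABCACCBCDACBCACCBCBCDACBCDACACCDACBCACCBCBCDACBABCAC ⇒ CB·CDA·CB·CAC·CB·CB·CDA·CB·CDA·CAC·CDA·CB·CAC·CB·CB·CDA·CB·AB·CAC·CB·CDA·CB·CAC·CB·CB·CDA·CB·CDA·CB·AB·CAC·CB·CDA·CB·AB·CAC·CB·CAC·CB·CB·AB·CAC·CB·CDA·CB·CAC·CB·CB·CDA·CB·CDA·CB·AB·CAC·CB·CDA·CAC·CDA·CB·CAC·CB
    A ↦ CAC
    B ↦ CDA
    C ↦ CB
    D ↦ AB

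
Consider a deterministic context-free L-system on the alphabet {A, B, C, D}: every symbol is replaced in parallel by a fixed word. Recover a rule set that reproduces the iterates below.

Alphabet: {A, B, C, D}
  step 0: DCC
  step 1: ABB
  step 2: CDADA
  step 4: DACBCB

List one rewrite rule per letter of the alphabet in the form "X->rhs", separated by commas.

  step 1 ⇒ step 2: ABB ⇒ C·DA·DA
    A ↦ C
    B ↦ DA
  step 0 ⇒ step 1: DCC ⇒ A·B·B
    C ↦ B
  step 0 ⇒ step 1: DCC ⇒ A·B·B
    D ↦ A

A->C, B->DA, C->B, D->A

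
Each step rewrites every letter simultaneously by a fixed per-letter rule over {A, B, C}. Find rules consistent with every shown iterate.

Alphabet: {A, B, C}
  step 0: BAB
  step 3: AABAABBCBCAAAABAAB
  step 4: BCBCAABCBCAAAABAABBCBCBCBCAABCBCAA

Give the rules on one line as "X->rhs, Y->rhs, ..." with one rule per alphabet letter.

A->BC, B->AA, C->B

  step 3 ⇒ step 4: AABAABBCBCAAAABAAB ⇒ BC·BC·AA·BC·BC·AA·AA·B·AA·B·BC·BC·BC·BC·AA·BC·BC·AA
    A ↦ BC
    B ↦ AA
    C ↦ B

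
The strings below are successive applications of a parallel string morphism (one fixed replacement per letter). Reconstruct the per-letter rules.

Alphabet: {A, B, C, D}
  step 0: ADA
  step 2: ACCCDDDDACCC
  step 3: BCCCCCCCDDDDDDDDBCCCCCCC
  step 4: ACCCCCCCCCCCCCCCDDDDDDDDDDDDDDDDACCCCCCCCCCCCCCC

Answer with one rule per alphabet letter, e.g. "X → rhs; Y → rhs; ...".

A->BC, B->AC, C->CC, D->DD

  step 3 ⇒ step 4: BCCCCCCCDDDDDDDDBCCCCCCC ⇒ AC·CC·CC·CC·CC·CC·CC·CC·DD·DD·DD·DD·DD·DD·DD·DD·AC·CC·CC·CC·CC·CC·CC·CC
    B ↦ AC
    C ↦ CC
    D ↦ DD
  step 2 ⇒ step 3: ACCCDDDDACCC ⇒ BC·CC·CC·CC·DD·DD·DD·DD·BC·CC·CC·CC
    A ↦ BC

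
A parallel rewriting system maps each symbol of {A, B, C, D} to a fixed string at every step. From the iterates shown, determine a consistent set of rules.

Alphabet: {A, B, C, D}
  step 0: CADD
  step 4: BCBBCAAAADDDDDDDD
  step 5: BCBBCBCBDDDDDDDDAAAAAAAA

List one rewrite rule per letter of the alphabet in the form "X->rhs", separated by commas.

  step 4 ⇒ step 5: BCBBCAAAADDDDDDDD ⇒ BC·B·BC·BC·B·DD·DD·DD·DD·A·A·A·A·A·A·A·A
    A ↦ DD
    B ↦ BC
    C ↦ B
    D ↦ A

A->DD, B->BC, C->B, D->A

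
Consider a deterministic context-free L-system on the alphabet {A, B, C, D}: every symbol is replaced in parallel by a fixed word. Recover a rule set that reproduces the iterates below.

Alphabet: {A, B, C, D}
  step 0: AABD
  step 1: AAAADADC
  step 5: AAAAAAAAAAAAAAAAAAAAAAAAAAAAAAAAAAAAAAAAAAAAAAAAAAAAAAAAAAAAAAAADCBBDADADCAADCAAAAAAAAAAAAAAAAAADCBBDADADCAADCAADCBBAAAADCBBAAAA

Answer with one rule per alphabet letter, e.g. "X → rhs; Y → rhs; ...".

A->AA, B->DA, C->BB, D->DC

  step 0 ⇒ step 1: AABD ⇒ AA·AA·DA·DC
    A ↦ AA
    B ↦ DA
    D ↦ DC
    C ↦ BB  (constrained at step 1)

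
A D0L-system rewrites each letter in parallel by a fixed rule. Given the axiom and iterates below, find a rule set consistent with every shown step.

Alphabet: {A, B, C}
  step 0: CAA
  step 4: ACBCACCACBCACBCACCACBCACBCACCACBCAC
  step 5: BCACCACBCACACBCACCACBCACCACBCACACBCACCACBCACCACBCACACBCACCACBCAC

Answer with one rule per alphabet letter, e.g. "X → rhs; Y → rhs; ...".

A->BC, B->C, C->AC

  step 4 ⇒ step 5: ACBCACCACBCACBCACCACBCACBCACCACBCAC ⇒ BC·AC·C·AC·BC·AC·AC·BC·AC·C·AC·BC·AC·C·AC·BC·AC·AC·BC·AC·C·AC·BC·AC·C·AC·BC·AC·AC·BC·AC·C·AC·BC·AC
    A ↦ BC
    B ↦ C
    C ↦ AC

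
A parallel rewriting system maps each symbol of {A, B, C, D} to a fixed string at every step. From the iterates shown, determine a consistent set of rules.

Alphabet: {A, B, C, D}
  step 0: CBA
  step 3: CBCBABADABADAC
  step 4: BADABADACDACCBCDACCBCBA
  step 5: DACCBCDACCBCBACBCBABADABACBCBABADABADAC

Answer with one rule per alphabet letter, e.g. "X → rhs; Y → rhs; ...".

A->C, B->DA, C->BA, D->CB

  step 4 ⇒ step 5: BADABADACDACCBCDACCBCBA ⇒ DA·C·CB·C·DA·C·CB·C·BA·CB·C·BA·BA·DA·BA·CB·C·BA·BA·DA·BA·DA·C
    A ↦ C
    B ↦ DA
    C ↦ BA
    D ↦ CB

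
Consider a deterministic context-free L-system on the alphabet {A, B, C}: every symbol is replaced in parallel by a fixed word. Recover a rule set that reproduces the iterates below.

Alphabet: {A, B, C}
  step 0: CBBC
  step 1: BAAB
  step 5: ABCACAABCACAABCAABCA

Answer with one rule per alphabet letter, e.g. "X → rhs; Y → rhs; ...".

A->CA, B->A, C->B

  step 0 ⇒ step 1: CBBC ⇒ B·A·A·B
    B ↦ A
    C ↦ B
    A ↦ CA  (constrained at step 1)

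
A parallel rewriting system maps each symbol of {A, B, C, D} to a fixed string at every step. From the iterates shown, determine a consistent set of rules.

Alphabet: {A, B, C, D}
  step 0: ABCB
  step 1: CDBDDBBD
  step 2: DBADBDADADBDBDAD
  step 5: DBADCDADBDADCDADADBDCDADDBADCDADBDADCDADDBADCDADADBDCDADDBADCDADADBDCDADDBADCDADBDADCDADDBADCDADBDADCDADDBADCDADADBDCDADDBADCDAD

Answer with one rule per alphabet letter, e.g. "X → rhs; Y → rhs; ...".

  step 1 ⇒ step 2: CDBDDBBD ⇒ DB·AD·BD·AD·AD·BD·BD·AD
    B ↦ BD
    C ↦ DB
    D ↦ AD
  step 0 ⇒ step 1: ABCB ⇒ CD·BD·DB·BD
    A ↦ CD

A->CD, B->BD, C->DB, D->AD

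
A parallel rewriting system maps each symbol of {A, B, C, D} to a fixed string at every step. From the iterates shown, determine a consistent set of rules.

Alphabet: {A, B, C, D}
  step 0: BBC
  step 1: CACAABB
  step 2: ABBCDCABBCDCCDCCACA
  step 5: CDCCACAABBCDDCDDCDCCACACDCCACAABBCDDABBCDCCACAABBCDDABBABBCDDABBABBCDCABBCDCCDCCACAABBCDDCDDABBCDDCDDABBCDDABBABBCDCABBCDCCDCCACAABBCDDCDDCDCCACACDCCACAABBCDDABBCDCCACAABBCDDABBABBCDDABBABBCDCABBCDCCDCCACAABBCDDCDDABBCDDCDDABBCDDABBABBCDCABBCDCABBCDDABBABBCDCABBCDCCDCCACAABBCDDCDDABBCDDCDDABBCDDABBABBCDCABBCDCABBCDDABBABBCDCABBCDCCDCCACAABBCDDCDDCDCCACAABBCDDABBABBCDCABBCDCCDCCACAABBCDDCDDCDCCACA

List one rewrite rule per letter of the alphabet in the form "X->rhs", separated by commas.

  step 1 ⇒ step 2: CACAABB ⇒ ABB·CDC·ABB·CDC·CDC·CA·CA
    A ↦ CDC
    B ↦ CA
    C ↦ ABB
    D ↦ CDD  (constrained at step 2)

A->CDC, B->CA, C->ABB, D->CDD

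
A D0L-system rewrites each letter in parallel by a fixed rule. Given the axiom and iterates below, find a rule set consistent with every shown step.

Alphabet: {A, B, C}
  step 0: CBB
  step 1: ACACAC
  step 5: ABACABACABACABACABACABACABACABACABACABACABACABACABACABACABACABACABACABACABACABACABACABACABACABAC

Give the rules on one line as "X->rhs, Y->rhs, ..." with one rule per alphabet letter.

  step 0 ⇒ step 1: CBB ⇒ AC·AC·AC
    B ↦ AC
    C ↦ AC
    A ↦ AB  (constrained at step 1)

A->AB, B->AC, C->AC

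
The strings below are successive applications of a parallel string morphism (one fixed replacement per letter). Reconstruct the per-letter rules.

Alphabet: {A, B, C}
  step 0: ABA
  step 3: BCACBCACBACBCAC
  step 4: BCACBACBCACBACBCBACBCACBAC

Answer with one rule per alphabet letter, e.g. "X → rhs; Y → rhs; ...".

  step 3 ⇒ step 4: BCACBCACBACBCAC ⇒ BC·AC·B·AC·BC·AC·B·AC·BC·B·AC·BC·AC·B·AC
    A ↦ B
    B ↦ BC
    C ↦ AC

A->B, B->BC, C->AC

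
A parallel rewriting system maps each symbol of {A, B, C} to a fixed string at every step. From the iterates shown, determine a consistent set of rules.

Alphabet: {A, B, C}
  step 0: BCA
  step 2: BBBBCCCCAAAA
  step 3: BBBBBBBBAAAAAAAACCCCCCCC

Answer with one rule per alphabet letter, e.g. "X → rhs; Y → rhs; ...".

A->CC, B->BB, C->AA

  step 2 ⇒ step 3: BBBBCCCCAAAA ⇒ BB·BB·BB·BB·AA·AA·AA·AA·CC·CC·CC·CC
    A ↦ CC
    B ↦ BB
    C ↦ AA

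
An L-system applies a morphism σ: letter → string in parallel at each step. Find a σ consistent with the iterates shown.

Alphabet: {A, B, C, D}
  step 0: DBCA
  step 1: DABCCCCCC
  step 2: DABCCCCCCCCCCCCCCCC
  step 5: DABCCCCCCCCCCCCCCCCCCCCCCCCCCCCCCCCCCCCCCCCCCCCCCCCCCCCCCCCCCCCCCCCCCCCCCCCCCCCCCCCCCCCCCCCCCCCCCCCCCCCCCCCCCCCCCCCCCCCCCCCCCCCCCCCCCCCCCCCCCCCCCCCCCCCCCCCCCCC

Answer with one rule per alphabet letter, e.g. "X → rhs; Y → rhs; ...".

  step 1 ⇒ step 2: DABCCCCCC ⇒ DAB·CC·CC·CC·CC·CC·CC·CC·CC
    A ↦ CC
    B ↦ CC
    C ↦ CC
    D ↦ DAB

A->CC, B->CC, C->CC, D->DAB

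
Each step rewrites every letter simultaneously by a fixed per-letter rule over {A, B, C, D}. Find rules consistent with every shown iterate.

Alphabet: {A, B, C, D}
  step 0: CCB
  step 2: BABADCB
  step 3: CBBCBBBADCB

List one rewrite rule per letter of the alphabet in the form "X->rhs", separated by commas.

A->B, B->CB, C->D, D->BA

  step 2 ⇒ step 3: BABADCB ⇒ CB·B·CB·B·BA·D·CB
    A ↦ B
    B ↦ CB
    C ↦ D
    D ↦ BA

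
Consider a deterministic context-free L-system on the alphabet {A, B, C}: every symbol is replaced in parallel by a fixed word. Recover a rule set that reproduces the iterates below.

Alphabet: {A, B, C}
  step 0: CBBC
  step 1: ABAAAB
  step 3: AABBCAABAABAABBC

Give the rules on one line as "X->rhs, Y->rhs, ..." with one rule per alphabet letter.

A->BC, B->A, C->AB

  step 0 ⇒ step 1: CBBC ⇒ AB·A·A·AB
    B ↦ A
    C ↦ AB
    A ↦ BC  (constrained at step 1)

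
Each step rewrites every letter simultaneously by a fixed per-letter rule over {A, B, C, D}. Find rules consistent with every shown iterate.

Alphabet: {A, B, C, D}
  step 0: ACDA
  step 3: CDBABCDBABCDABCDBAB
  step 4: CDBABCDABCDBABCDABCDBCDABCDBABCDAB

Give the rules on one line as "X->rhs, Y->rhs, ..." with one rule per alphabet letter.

A->CD, B->AB, C->CD, D->B

  step 3 ⇒ step 4: CDBABCDBABCDABCDBAB ⇒ CD·B·AB·CD·AB·CD·B·AB·CD·AB·CD·B·CD·AB·CD·B·AB·CD·AB
    A ↦ CD
    B ↦ AB
    C ↦ CD
    D ↦ B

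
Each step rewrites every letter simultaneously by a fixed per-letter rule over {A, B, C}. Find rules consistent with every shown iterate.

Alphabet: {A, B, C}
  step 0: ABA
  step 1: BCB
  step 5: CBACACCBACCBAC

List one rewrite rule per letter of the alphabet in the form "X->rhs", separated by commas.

A->B, B->C, C->AC

  step 0 ⇒ step 1: ABA ⇒ B·C·B
    A ↦ B
    B ↦ C
    C ↦ AC  (constrained at step 1)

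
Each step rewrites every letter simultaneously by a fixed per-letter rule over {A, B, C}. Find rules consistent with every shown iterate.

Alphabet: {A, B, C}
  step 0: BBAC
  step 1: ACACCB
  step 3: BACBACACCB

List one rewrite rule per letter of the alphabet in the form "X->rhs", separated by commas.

A->C, B->AC, C->B

  step 0 ⇒ step 1: BBAC ⇒ AC·AC·C·B
    A ↦ C
    B ↦ AC
    C ↦ B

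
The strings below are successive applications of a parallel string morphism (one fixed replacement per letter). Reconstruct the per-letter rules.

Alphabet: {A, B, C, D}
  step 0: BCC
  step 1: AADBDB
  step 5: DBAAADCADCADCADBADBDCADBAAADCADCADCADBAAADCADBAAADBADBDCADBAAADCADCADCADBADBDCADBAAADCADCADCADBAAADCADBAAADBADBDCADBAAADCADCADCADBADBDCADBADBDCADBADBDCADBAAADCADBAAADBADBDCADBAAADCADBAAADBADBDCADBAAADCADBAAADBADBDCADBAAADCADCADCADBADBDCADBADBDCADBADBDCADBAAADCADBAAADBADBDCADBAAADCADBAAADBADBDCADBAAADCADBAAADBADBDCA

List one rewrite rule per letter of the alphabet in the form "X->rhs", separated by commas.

A->DCA, B->AA, C->DB, D->DBA

  step 0 ⇒ step 1: BCC ⇒ AA·DB·DB
    B ↦ AA
    C ↦ DB
    A ↦ DCA  (constrained at step 1)
    D ↦ DBA  (constrained at step 1)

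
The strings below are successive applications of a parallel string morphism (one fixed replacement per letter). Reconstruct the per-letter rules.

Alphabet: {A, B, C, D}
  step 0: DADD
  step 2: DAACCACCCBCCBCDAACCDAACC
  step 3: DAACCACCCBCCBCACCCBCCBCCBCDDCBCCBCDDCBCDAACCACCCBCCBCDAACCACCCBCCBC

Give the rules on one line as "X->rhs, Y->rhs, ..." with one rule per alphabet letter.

  step 2 ⇒ step 3: DAACCACCCBCCBCDAACCDAACC ⇒ DA·ACC·ACC·CBC·CBC·ACC·CBC·CBC·CBC·DD·CBC·CBC·DD·CBC·DA·ACC·ACC·CBC·CBC·DA·ACC·ACC·CBC·CBC
    A ↦ ACC
    B ↦ DD
    C ↦ CBC
    D ↦ DA

A->ACC, B->DD, C->CBC, D->DA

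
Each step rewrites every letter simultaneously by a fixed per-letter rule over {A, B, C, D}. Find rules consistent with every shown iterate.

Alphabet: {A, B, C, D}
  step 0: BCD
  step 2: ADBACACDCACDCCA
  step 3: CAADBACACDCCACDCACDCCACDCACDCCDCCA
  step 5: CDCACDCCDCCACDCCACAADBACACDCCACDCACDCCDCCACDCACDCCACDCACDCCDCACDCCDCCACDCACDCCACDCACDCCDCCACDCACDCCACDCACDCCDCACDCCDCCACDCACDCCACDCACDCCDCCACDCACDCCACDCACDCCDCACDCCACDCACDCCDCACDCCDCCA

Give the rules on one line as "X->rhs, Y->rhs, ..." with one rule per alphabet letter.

A->CA, B->DBA, C->CDC, D->A

  step 2 ⇒ step 3: ADBACACDCACDCCA ⇒ CA·A·DBA·CA·CDC·CA·CDC·A·CDC·CA·CDC·A·CDC·CDC·CA
    A ↦ CA
    B ↦ DBA
    C ↦ CDC
    D ↦ A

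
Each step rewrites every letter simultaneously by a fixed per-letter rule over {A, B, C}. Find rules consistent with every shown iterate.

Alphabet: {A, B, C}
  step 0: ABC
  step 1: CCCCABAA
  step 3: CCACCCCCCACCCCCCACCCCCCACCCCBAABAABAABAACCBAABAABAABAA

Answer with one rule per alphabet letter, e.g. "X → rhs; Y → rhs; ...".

  step 0 ⇒ step 1: ABC ⇒ CC·CCA·BAA
    A ↦ CC
    B ↦ CCA
    C ↦ BAA

A->CC, B->CCA, C->BAA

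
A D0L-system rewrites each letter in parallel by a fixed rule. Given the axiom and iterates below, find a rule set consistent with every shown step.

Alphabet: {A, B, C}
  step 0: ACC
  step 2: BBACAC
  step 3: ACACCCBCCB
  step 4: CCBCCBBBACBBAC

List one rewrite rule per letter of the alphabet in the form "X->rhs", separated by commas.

  step 3 ⇒ step 4: ACACCCBCCB ⇒ CC·B·CC·B·B·B·AC·B·B·AC
    A ↦ CC
    B ↦ AC
    C ↦ B

A->CC, B->AC, C->B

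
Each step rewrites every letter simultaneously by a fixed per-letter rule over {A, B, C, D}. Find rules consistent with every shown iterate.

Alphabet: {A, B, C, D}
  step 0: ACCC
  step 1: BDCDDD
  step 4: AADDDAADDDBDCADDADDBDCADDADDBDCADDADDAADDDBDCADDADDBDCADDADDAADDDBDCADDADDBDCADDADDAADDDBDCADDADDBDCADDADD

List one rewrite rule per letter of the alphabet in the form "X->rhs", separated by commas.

A->BDC, B->A, C->D, D->ADD

  step 0 ⇒ step 1: ACCC ⇒ BDC·D·D·D
    A ↦ BDC
    C ↦ D
    B ↦ A  (constrained at step 1)
    D ↦ ADD  (constrained at step 1)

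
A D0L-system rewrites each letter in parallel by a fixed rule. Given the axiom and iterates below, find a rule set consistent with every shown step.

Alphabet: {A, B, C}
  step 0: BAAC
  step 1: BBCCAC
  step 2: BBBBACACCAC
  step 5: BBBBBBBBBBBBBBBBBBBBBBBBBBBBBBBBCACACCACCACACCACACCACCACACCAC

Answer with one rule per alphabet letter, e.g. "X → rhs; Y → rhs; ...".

  step 1 ⇒ step 2: BBCCAC ⇒ BB·BB·AC·AC·C·AC
    A ↦ C
    B ↦ BB
    C ↦ AC

A->C, B->BB, C->AC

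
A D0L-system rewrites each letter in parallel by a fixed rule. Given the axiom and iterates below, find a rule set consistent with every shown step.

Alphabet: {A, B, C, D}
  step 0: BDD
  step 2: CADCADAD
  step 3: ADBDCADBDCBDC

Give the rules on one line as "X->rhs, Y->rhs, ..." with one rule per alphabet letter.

A->BD, B->DCD, C->AD, D->C

  step 2 ⇒ step 3: CADCADAD ⇒ AD·BD·C·AD·BD·C·BD·C
    A ↦ BD
    C ↦ AD
    D ↦ C
    B ↦ DCD  (constrained at step 0)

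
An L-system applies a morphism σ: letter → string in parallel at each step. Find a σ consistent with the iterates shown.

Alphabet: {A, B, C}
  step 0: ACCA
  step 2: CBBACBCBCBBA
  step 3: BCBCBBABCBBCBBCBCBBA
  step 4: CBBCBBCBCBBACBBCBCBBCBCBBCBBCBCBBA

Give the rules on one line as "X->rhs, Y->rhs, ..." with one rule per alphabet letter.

A->BA, B->CB, C->B

  step 3 ⇒ step 4: BCBCBBABCBBCBBCBCBBA ⇒ CB·B·CB·B·CB·CB·BA·CB·B·CB·CB·B·CB·CB·B·CB·B·CB·CB·BA
    A ↦ BA
    B ↦ CB
    C ↦ B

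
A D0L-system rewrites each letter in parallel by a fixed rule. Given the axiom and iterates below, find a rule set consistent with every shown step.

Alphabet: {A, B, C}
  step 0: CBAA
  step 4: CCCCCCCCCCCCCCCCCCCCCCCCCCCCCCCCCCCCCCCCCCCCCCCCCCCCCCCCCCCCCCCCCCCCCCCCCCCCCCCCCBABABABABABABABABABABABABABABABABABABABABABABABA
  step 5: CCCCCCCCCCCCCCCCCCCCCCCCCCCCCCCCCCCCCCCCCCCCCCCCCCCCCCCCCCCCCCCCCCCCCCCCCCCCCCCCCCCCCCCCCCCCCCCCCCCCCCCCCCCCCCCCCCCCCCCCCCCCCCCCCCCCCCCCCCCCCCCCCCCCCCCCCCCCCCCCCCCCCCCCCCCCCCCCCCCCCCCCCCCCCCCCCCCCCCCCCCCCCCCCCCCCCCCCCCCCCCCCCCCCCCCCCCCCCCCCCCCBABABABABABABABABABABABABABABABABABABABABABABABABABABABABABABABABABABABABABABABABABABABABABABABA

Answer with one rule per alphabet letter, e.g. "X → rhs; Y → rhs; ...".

  step 4 ⇒ step 5: CCCCCCCCCCCCCCCCCCCCCCCCCCCCCCCCCCCCCCCCCCCCCCCCCCCCCCCCCCCCCCCCCCCCCCCCCCCCCCCCCBABABABABABABABABABABABABABABABABABABABABABABABA ⇒ CCC·CCC·CCC·CCC·CCC·CCC·CCC·CCC·CCC·CCC·CCC·CCC·CCC·CCC·CCC·CCC·CCC·CCC·CCC·CCC·CCC·CCC·CCC·CCC·CCC·CCC·CCC·CCC·CCC·CCC·CCC·CCC·CCC·CCC·CCC·CCC·CCC·CCC·CCC·CCC·CCC·CCC·CCC·CCC·CCC·CCC·CCC·CCC·CCC·CCC·CCC·CCC·CCC·CCC·CCC·CCC·CCC·CCC·CCC·CCC·CCC·CCC·CCC·CCC·CCC·CCC·CCC·CCC·CCC·CCC·CCC·CCC·CCC·CCC·CCC·CCC·CCC·CCC·CCC·CCC·CCC·BA·BA·BA·BA·BA·BA·BA·BA·BA·BA·BA·BA·BA·BA·BA·BA·BA·BA·BA·BA·BA·BA·BA·BA·BA·BA·BA·BA·BA·BA·BA·BA·BA·BA·BA·BA·BA·BA·BA·BA·BA·BA·BA·BA·BA·BA·BA·BA
    A ↦ BA
    B ↦ BA
    C ↦ CCC

A->BA, B->BA, C->CCC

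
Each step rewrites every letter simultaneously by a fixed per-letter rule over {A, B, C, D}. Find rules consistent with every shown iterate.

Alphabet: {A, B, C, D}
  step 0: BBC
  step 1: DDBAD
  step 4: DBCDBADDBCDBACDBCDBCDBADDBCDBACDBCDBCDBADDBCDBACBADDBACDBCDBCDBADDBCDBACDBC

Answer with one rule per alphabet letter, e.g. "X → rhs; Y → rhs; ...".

A->BAC, B->D, C->BAD, D->DBC

  step 0 ⇒ step 1: BBC ⇒ D·D·BAD
    B ↦ D
    C ↦ BAD
    A ↦ BAC  (constrained at step 1)
    D ↦ DBC  (constrained at step 1)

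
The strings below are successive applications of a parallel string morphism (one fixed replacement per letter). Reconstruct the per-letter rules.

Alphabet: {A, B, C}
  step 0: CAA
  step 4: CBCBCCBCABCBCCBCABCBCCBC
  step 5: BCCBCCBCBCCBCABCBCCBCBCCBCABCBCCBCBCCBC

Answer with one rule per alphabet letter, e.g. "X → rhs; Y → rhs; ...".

  step 4 ⇒ step 5: CBCBCCBCABCBCCBCABCBCCBC ⇒ BC·C·BC·C·BC·BC·C·BC·AB·C·BC·C·BC·BC·C·BC·AB·C·BC·C·BC·BC·C·BC
    A ↦ AB
    B ↦ C
    C ↦ BC

A->AB, B->C, C->BC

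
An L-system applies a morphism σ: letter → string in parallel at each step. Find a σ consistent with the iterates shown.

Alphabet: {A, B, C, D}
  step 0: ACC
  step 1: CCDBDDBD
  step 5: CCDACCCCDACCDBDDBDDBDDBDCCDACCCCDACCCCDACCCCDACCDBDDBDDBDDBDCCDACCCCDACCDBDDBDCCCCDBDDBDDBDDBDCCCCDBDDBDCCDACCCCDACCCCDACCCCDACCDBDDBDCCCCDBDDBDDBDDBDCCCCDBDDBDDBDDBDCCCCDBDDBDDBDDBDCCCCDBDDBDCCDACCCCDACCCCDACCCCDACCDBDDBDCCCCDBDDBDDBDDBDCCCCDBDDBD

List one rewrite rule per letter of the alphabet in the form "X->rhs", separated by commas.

A->CC, B->DA, C->DBD, D->CC

  step 0 ⇒ step 1: ACC ⇒ CC·DBD·DBD
    A ↦ CC
    C ↦ DBD
    B ↦ DA  (constrained at step 1)
    D ↦ CC  (constrained at step 1)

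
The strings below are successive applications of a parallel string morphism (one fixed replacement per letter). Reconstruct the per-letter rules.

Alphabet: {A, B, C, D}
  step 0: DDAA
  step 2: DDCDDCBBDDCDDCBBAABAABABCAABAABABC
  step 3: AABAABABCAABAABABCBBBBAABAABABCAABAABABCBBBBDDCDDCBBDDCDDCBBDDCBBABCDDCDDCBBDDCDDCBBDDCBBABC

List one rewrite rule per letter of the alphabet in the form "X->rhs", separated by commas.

A->DDC, B->BB, C->ABC, D->AAB

  step 2 ⇒ step 3: DDCDDCBBDDCDDCBBAABAABABCAABAABABC ⇒ AAB·AAB·ABC·AAB·AAB·ABC·BB·BB·AAB·AAB·ABC·AAB·AAB·ABC·BB·BB·DDC·DDC·BB·DDC·DDC·BB·DDC·BB·ABC·DDC·DDC·BB·DDC·DDC·BB·DDC·BB·ABC
    A ↦ DDC
    B ↦ BB
    C ↦ ABC
    D ↦ AAB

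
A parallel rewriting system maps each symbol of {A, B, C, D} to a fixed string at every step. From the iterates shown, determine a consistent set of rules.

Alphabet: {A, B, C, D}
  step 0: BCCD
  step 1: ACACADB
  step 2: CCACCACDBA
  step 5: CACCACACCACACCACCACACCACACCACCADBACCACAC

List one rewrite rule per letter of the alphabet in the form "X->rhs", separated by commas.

A->C, B->A, C->CA, D->DB

  step 1 ⇒ step 2: ACACADB ⇒ C·CA·C·CA·C·DB·A
    A ↦ C
    B ↦ A
    C ↦ CA
    D ↦ DB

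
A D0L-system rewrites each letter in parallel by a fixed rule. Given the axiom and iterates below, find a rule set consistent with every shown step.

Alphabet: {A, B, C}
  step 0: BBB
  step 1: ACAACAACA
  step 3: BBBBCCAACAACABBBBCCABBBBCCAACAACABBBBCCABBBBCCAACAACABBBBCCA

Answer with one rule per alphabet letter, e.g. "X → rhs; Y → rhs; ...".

A->CCA, B->ACA, C->BB

  step 0 ⇒ step 1: BBB ⇒ ACA·ACA·ACA
    B ↦ ACA
    A ↦ CCA  (constrained at step 1)
    C ↦ BB  (constrained at step 1)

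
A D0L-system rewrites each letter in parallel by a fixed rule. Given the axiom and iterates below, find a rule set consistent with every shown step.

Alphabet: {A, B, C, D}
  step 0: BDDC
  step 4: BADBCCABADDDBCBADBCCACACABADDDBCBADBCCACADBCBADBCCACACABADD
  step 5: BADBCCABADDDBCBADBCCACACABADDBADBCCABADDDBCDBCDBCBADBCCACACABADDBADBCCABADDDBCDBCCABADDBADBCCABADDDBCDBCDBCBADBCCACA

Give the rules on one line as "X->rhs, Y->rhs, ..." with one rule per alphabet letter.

A->BC, B->BAD, C->D, D->CA

  step 4 ⇒ step 5: BADBCCABADDDBCBADBCCACACABADDDBCBADBCCACADBCBADBCCACACABADD ⇒ BAD·BC·CA·BAD·D·D·BC·BAD·BC·CA·CA·CA·BAD·D·BAD·BC·CA·BAD·D·D·BC·D·BC·D·BC·BAD·BC·CA·CA·CA·BAD·D·BAD·BC·CA·BAD·D·D·BC·D·BC·CA·BAD·D·BAD·BC·CA·BAD·D·D·BC·D·BC·D·BC·BAD·BC·CA·CA
    A ↦ BC
    B ↦ BAD
    C ↦ D
    D ↦ CA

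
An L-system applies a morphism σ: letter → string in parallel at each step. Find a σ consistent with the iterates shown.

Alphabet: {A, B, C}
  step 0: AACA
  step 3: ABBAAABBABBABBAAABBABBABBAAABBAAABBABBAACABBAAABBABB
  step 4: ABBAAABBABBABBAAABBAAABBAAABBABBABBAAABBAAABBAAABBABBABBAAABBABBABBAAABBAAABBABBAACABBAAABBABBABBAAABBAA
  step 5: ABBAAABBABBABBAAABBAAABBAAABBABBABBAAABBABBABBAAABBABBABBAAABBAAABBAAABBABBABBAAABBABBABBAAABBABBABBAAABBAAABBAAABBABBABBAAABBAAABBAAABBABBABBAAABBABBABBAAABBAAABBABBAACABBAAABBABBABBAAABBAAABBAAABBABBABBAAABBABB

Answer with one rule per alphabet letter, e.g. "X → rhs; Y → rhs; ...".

  step 4 ⇒ step 5: ABBAAABBABBABBAAABBAAABBAAABBABBABBAAABBAAABBAAABBABBABBAAABBABBABBAAABBAAABBABBAACABBAAABBABBABBAAABBAA ⇒ ABB·A·A·ABB·ABB·ABB·A·A·ABB·A·A·ABB·A·A·ABB·ABB·ABB·A·A·ABB·ABB·ABB·A·A·ABB·ABB·ABB·A·A·ABB·A·A·ABB·A·A·ABB·ABB·ABB·A·A·ABB·ABB·ABB·A·A·ABB·ABB·ABB·A·A·ABB·A·A·ABB·A·A·ABB·ABB·ABB·A·A·ABB·A·A·ABB·A·A·ABB·ABB·ABB·A·A·ABB·ABB·ABB·A·A·ABB·A·A·ABB·ABB·AAC·ABB·A·A·ABB·ABB·ABB·A·A·ABB·A·A·ABB·A·A·ABB·ABB·ABB·A·A·ABB·ABB
    A ↦ ABB
    B ↦ A
    C ↦ AAC

A->ABB, B->A, C->AAC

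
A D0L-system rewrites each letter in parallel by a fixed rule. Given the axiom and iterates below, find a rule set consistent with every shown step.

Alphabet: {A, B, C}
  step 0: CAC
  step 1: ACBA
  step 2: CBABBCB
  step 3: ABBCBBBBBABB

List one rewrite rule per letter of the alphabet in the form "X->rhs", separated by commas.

  step 2 ⇒ step 3: CBABBCB ⇒ A·BB·CB·BB·BB·A·BB
    A ↦ CB
    B ↦ BB
    C ↦ A

A->CB, B->BB, C->A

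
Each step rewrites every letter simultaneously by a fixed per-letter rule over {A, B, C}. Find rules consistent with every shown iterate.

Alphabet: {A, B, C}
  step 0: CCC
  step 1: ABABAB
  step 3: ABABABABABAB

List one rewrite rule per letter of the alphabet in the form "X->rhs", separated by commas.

  step 0 ⇒ step 1: CCC ⇒ AB·AB·AB
    C ↦ AB
    A ↦ C  (constrained at step 1)
    B ↦ C  (constrained at step 1)

A->C, B->C, C->AB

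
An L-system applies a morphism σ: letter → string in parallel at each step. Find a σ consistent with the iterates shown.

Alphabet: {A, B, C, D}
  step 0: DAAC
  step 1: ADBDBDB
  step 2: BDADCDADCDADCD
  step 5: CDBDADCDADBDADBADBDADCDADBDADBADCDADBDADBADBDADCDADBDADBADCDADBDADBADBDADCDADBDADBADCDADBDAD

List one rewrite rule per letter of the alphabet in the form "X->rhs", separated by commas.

A->BD, B->CD, C->B, D->AD

  step 1 ⇒ step 2: ADBDBDB ⇒ BD·AD·CD·AD·CD·AD·CD
    A ↦ BD
    B ↦ CD
    D ↦ AD
  step 0 ⇒ step 1: DAAC ⇒ AD·BD·BD·B
    C ↦ B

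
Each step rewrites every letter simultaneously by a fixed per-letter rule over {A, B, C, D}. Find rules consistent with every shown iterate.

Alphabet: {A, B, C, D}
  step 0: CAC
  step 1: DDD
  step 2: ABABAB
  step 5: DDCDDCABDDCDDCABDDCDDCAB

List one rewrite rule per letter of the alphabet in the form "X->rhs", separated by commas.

A->D, B->DC, C->D, D->AB

  step 1 ⇒ step 2: DDD ⇒ AB·AB·AB
    D ↦ AB
  step 0 ⇒ step 1: CAC ⇒ D·D·D
    A ↦ D
    B ↦ DC  (constrained at step 2)
  step 0 ⇒ step 1: CAC ⇒ D·D·D
    C ↦ D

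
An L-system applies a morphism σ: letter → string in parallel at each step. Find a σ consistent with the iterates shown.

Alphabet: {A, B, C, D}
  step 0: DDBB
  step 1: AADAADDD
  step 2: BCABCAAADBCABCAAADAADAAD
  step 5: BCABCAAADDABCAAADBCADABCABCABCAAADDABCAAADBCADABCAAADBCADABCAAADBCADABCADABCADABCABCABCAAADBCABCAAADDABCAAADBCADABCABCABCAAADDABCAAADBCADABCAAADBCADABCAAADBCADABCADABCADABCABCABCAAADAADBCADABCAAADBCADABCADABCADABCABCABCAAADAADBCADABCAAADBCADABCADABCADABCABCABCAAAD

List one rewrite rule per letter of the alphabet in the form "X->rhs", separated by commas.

A->BCA, B->D, C->A, D->AAD

  step 1 ⇒ step 2: AADAADDD ⇒ BCA·BCA·AAD·BCA·BCA·AAD·AAD·AAD
    A ↦ BCA
    D ↦ AAD
  step 0 ⇒ step 1: DDBB ⇒ AAD·AAD·D·D
    B ↦ D
    C ↦ A  (constrained at step 2)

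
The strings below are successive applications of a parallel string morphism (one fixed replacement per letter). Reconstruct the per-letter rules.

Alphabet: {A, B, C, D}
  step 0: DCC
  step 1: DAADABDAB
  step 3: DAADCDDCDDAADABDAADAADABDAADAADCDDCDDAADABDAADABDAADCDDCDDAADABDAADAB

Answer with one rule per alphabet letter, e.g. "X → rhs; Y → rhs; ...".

  step 0 ⇒ step 1: DCC ⇒ DAA·DAB·DAB
    C ↦ DAB
    D ↦ DAA
    A ↦ DCD  (constrained at step 1)
    B ↦ C  (constrained at step 1)

A->DCD, B->C, C->DAB, D->DAA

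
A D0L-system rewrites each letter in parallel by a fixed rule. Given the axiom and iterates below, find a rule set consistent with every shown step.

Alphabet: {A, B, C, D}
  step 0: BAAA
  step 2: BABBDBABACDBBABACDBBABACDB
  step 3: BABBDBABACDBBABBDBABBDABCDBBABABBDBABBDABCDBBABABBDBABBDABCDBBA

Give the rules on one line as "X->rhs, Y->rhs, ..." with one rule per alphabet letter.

  step 2 ⇒ step 3: BABBDBABACDBBABACDBBABACDB ⇒ BA·BBD·BA·BA·CDB·BA·BBD·BA·BBD·AB·CDB·BA·BA·BBD·BA·BBD·AB·CDB·BA·BA·BBD·BA·BBD·AB·CDB·BA
    A ↦ BBD
    B ↦ BA
    C ↦ AB
    D ↦ CDB

A->BBD, B->BA, C->AB, D->CDB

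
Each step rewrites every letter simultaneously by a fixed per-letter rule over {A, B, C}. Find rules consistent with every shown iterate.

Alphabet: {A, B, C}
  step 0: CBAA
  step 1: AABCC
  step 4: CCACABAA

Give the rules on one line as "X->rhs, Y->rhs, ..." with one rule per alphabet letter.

  step 0 ⇒ step 1: CBAA ⇒ A·AB·C·C
    A ↦ C
    B ↦ AB
    C ↦ A

A->C, B->AB, C->A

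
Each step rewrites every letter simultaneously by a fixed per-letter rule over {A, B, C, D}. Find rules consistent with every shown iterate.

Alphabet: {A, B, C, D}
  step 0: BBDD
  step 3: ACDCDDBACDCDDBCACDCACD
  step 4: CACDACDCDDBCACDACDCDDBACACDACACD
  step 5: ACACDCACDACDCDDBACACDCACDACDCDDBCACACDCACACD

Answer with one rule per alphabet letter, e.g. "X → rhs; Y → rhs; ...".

A->C, B->DB, C->A, D->CD

  step 4 ⇒ step 5: CACDACDCDDBCACDACDCDDBACACDACACD ⇒ A·C·A·CD·C·A·CD·A·CD·CD·DB·A·C·A·CD·C·A·CD·A·CD·CD·DB·C·A·C·A·CD·C·A·C·A·CD
    A ↦ C
    B ↦ DB
    C ↦ A
    D ↦ CD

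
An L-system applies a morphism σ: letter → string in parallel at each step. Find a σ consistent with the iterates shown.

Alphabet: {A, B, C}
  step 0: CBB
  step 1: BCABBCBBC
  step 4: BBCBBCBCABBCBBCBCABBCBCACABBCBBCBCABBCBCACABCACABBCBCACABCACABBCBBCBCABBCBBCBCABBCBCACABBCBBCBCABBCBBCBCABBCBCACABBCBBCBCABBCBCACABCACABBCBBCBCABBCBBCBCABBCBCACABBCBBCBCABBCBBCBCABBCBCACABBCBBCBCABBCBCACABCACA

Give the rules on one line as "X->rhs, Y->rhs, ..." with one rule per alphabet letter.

A->CA, B->BBC, C->BCA

  step 0 ⇒ step 1: CBB ⇒ BCA·BBC·BBC
    B ↦ BBC
    C ↦ BCA
    A ↦ CA  (constrained at step 1)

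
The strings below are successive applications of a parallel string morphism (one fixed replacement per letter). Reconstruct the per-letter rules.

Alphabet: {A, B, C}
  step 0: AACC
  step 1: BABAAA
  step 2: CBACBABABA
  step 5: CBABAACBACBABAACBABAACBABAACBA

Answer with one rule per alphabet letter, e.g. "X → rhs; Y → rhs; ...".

A->BA, B->C, C->A

  step 1 ⇒ step 2: BABAAA ⇒ C·BA·C·BA·BA·BA
    A ↦ BA
    B ↦ C
  step 0 ⇒ step 1: AACC ⇒ BA·BA·A·A
    C ↦ A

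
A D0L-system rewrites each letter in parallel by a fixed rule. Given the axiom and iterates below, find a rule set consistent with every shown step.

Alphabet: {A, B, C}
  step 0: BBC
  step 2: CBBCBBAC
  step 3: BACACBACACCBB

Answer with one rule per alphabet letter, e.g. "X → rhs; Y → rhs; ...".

A->CB, B->AC, C->B

  step 2 ⇒ step 3: CBBCBBAC ⇒ B·AC·AC·B·AC·AC·CB·B
    A ↦ CB
    B ↦ AC
    C ↦ B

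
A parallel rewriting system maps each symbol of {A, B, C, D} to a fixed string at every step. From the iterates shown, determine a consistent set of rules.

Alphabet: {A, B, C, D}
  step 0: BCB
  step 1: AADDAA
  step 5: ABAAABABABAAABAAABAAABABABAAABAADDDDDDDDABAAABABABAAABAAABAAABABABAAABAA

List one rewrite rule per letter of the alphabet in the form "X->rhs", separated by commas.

  step 0 ⇒ step 1: BCB ⇒ AA·DD·AA
    B ↦ AA
    C ↦ DD
    A ↦ AB  (constrained at step 1)
    D ↦ C  (constrained at step 1)

A->AB, B->AA, C->DD, D->C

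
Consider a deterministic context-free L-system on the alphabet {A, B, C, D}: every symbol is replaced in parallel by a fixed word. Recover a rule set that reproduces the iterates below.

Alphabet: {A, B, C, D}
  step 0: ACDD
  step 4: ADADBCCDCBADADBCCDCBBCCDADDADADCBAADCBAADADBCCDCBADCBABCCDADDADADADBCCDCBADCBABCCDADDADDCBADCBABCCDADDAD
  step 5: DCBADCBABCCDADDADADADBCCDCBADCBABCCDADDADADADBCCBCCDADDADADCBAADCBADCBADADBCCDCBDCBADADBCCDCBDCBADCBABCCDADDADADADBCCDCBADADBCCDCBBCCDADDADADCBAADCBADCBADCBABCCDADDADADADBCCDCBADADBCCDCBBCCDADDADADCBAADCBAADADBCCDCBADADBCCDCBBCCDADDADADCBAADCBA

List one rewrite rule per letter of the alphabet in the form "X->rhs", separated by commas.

A->DCB, B->BCC, C->DAD, D->A

  step 4 ⇒ step 5: ADADBCCDCBADADBCCDCBBCCDADDADADCBAADCBAADADBCCDCBADCBABCCDADDADADADBCCDCBADCBABCCDADDADDCBADCBABCCDADDAD ⇒ DCB·A·DCB·A·BCC·DAD·DAD·A·DAD·BCC·DCB·A·DCB·A·BCC·DAD·DAD·A·DAD·BCC·BCC·DAD·DAD·A·DCB·A·A·DCB·A·DCB·A·DAD·BCC·DCB·DCB·A·DAD·BCC·DCB·DCB·A·DCB·A·BCC·DAD·DAD·A·DAD·BCC·DCB·A·DAD·BCC·DCB·BCC·DAD·DAD·A·DCB·A·A·DCB·A·DCB·A·DCB·A·BCC·DAD·DAD·A·DAD·BCC·DCB·A·DAD·BCC·DCB·BCC·DAD·DAD·A·DCB·A·A·DCB·A·A·DAD·BCC·DCB·A·DAD·BCC·DCB·BCC·DAD·DAD·A·DCB·A·A·DCB·A
    A ↦ DCB
    B ↦ BCC
    C ↦ DAD
    D ↦ A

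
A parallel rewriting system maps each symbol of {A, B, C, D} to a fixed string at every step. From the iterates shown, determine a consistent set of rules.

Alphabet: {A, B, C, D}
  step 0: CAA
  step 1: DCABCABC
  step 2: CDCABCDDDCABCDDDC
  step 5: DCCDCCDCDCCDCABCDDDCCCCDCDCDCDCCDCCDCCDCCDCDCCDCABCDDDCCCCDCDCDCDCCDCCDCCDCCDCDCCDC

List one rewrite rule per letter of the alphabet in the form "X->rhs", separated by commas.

  step 1 ⇒ step 2: DCABCABC ⇒ C·DC·ABC·DD·DC·ABC·DD·DC
    A ↦ ABC
    B ↦ DD
    C ↦ DC
    D ↦ C

A->ABC, B->DD, C->DC, D->C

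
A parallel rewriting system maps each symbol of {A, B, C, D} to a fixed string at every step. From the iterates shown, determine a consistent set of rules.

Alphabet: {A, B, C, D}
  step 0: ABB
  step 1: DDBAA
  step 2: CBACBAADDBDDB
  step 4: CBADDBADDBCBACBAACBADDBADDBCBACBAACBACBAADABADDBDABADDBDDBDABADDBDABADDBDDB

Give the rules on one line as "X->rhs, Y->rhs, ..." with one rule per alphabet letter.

  step 1 ⇒ step 2: DDBAA ⇒ CBA·CBA·A·DDB·DDB
    A ↦ DDB
    B ↦ A
    D ↦ CBA
    C ↦ DAB  (constrained at step 2)

A->DDB, B->A, C->DAB, D->CBA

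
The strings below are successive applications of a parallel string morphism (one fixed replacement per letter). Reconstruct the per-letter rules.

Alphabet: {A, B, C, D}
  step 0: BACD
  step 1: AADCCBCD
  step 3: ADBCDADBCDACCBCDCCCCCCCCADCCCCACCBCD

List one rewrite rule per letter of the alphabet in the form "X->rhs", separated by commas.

A->AD, B->A, C->CC, D->BCD

  step 0 ⇒ step 1: BACD ⇒ A·AD·CC·BCD
    A ↦ AD
    B ↦ A
    C ↦ CC
    D ↦ BCD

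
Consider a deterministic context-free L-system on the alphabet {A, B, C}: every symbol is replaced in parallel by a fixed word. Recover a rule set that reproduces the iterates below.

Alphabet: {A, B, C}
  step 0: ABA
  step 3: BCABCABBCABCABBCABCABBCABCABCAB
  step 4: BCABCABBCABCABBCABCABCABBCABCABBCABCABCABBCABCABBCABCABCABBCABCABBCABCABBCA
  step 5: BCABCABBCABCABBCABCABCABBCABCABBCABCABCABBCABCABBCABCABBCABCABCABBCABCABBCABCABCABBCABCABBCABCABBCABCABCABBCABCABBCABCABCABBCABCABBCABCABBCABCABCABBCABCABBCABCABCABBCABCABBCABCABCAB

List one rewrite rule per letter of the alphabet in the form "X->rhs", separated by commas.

A->B, B->BCA, C->BCA

  step 4 ⇒ step 5: BCABCABBCABCABBCABCABCABBCABCABBCABCABCABBCABCABBCABCABCABBCABCABBCABCABBCA ⇒ BCA·BCA·B·BCA·BCA·B·BCA·BCA·BCA·B·BCA·BCA·B·BCA·BCA·BCA·B·BCA·BCA·B·BCA·BCA·B·BCA·BCA·BCA·B·BCA·BCA·B·BCA·BCA·BCA·B·BCA·BCA·B·BCA·BCA·B·BCA·BCA·BCA·B·BCA·BCA·B·BCA·BCA·BCA·B·BCA·BCA·B·BCA·BCA·B·BCA·BCA·BCA·B·BCA·BCA·B·BCA·BCA·BCA·B·BCA·BCA·B·BCA·BCA·BCA·B
    A ↦ B
    B ↦ BCA
    C ↦ BCA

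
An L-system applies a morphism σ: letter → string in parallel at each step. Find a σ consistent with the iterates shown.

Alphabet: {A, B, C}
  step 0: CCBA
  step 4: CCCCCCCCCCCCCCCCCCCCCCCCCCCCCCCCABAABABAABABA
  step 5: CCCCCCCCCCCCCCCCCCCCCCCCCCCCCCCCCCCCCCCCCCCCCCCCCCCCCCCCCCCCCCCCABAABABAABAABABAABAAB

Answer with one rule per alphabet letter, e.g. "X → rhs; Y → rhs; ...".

A->AB, B->A, C->CC

  step 4 ⇒ step 5: CCCCCCCCCCCCCCCCCCCCCCCCCCCCCCCCABAABABAABABA ⇒ CC·CC·CC·CC·CC·CC·CC·CC·CC·CC·CC·CC·CC·CC·CC·CC·CC·CC·CC·CC·CC·CC·CC·CC·CC·CC·CC·CC·CC·CC·CC·CC·AB·A·AB·AB·A·AB·A·AB·AB·A·AB·A·AB
    A ↦ AB
    B ↦ A
    C ↦ CC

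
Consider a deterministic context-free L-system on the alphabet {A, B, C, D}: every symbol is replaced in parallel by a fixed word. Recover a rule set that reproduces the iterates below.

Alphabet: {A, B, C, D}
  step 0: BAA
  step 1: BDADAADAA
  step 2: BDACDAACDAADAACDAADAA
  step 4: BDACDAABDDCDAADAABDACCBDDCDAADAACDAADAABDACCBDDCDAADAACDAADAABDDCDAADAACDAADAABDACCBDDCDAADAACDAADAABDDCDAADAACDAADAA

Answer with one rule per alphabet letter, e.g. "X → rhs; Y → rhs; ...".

A->DAA, B->BDA, C->BDD, D->C

  step 1 ⇒ step 2: BDADAADAA ⇒ BDA·C·DAA·C·DAA·DAA·C·DAA·DAA
    A ↦ DAA
    B ↦ BDA
    D ↦ C
    C ↦ BDD  (constrained at step 2)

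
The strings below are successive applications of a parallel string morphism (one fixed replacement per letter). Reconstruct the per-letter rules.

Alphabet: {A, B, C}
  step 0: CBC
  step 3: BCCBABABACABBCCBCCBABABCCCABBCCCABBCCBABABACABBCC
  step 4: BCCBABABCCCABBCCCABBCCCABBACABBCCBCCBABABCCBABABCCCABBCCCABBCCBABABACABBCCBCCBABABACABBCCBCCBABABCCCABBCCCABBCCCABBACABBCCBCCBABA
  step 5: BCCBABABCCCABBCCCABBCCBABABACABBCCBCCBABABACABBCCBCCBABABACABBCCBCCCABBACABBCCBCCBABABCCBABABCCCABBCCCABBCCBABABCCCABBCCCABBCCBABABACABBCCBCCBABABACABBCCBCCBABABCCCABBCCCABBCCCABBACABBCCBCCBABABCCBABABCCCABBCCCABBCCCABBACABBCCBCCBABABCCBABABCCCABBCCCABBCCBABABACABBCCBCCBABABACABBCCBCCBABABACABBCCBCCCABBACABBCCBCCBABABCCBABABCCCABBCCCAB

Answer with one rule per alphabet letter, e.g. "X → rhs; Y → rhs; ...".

A->CAB, B->BCC, C->BA

  step 4 ⇒ step 5: BCCBABABCCCABBCCCABBCCCABBACABBCCBCCBABABCCBABABCCCABBCCCABBCCBABABACABBCCBCCBABABACABBCCBCCBABABCCCABBCCCABBCCCABBACABBCCBCCBABA ⇒ BCC·BA·BA·BCC·CAB·BCC·CAB·BCC·BA·BA·BA·CAB·BCC·BCC·BA·BA·BA·CAB·BCC·BCC·BA·BA·BA·CAB·BCC·BCC·CAB·BA·CAB·BCC·BCC·BA·BA·BCC·BA·BA·BCC·CAB·BCC·CAB·BCC·BA·BA·BCC·CAB·BCC·CAB·BCC·BA·BA·BA·CAB·BCC·BCC·BA·BA·BA·CAB·BCC·BCC·BA·BA·BCC·CAB·BCC·CAB·BCC·CAB·BA·CAB·BCC·BCC·BA·BA·BCC·BA·BA·BCC·CAB·BCC·CAB·BCC·CAB·BA·CAB·BCC·BCC·BA·BA·BCC·BA·BA·BCC·CAB·BCC·CAB·BCC·BA·BA·BA·CAB·BCC·BCC·BA·BA·BA·CAB·BCC·BCC·BA·BA·BA·CAB·BCC·BCC·CAB·BA·CAB·BCC·BCC·BA·BA·BCC·BA·BA·BCC·CAB·BCC·CAB
    A ↦ CAB
    B ↦ BCC
    C ↦ BA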